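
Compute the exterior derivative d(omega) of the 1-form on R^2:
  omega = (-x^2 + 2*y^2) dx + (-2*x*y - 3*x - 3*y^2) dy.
d(omega) = (-6*y - 3) dx ∧ dy

For a 1-form omega = sum_i f_i dx_i, the exterior derivative is
  d(omega) = sum_{i < j} (∂f_j/∂x_i - ∂f_i/∂x_j) dx_i ∧ dx_j.
  coefficient of dx ∧ dy: ∂f_2/∂x - ∂f_1/∂y = ∂(-2*x*y - 3*x - 3*y^2)/∂x - ∂(-x^2 + 2*y^2)/∂y = -6*y - 3
Assembling: d(omega) = (-6*y - 3) dx ∧ dy.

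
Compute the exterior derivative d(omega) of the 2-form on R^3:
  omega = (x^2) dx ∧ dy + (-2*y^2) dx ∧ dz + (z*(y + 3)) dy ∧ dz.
d(omega) = (4*y) dx ∧ dy ∧ dz

For a 2-form omega = sum_{i<j} g_{ij} dx_i ∧ dx_j, the exterior derivative is
  d(omega) = sum_{i<j} d(g_{ij}) ∧ dx_i ∧ dx_j = sum_{i<j, k} (∂g_{ij}/∂x_k) dx_k ∧ dx_i ∧ dx_j.
Expand each term, using dx_k ∧ dx_i ∧ dx_j = sgn(permutation) dx_{(a)} ∧ dx_{(b)} ∧ dx_{(c)} with (a < b < c) sorted:
  d(-2*y^2) includes (∂/∂y)(-2*y^2) dy = (-4*y) dy, which multiplied by dx ∧ dz gives (4*y) dx ∧ dy ∧ dz
Collecting like 3-forms: d(omega) = (4*y) dx ∧ dy ∧ dz.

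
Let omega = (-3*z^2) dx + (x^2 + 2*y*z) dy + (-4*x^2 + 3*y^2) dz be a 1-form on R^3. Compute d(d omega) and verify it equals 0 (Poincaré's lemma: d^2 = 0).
d(d omega) = 0

Step 1: d omega = sum_{i<j} (∂f_j/∂x_i - ∂f_i/∂x_j) dx_i ∧ dx_j:
  coeff of dx ∧ dy: 2*x
  coeff of dx ∧ dz: -8*x + 6*z
  coeff of dy ∧ dz: 4*y
Step 2: Apply d again to each 2-form coefficient. The only possible 3-form in R^3 is dx ∧ dy ∧ dz, with coefficient
  ∂(coeff of dy∧dz)/∂x - ∂(coeff of dx∧dz)/∂y + ∂(coeff of dx∧dy)/∂z
  = ∂/∂x (4*y) - ∂/∂y (-8*x + 6*z) + ∂/∂z (2*x).
Each of these terms simplifies to sums of mixed partials that cancel in pairs. The result is 0 (by equality of mixed partials for smooth functions — Schwarz / Clairaut).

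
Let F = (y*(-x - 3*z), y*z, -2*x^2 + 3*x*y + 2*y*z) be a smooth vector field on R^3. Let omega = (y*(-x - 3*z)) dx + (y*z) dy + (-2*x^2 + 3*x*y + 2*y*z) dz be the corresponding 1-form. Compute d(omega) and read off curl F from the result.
d(omega) = (3*x - y + 2*z) dy ∧ dz + (4*x - 6*y) dz ∧ dx + (x + 3*z) dx ∧ dy; curl F = (3*x - y + 2*z, 4*x - 6*y, x + 3*z)

d omega = sum_{i<j} (∂f_j/∂x_i - ∂f_i/∂x_j) dx_i ∧ dx_j. Under the identification (dy ∧ dz, dz ∧ dx, dx ∧ dy) ↔ (e_x, e_y, e_z), the coefficients are exactly the components of curl F. Compute:
  ∂R/∂y - ∂Q/∂z = (3*x + 2*z) - (y) = 3*x - y + 2*z
  ∂P/∂z - ∂R/∂x = (-3*y) - (-4*x + 3*y) = 4*x - 6*y
  ∂Q/∂x - ∂P/∂y = (0) - (-x - 3*z) = x + 3*z.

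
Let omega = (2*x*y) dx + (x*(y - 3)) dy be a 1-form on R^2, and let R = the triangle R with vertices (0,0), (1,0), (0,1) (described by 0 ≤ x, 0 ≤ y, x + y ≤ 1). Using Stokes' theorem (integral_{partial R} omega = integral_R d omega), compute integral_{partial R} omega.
integral_(partial R) omega = -5/3

Stokes: integral_partial_R omega = integral_R d omega with d omega = (∂Q/∂x - ∂P/∂y) dx ∧ dy.
  ∂Q/∂x = y - 3
  ∂P/∂y = 2*x
  integrand = ∂Q/∂x - ∂P/∂y = -2*x + y - 3.
Integrating over R: integral_0^1 integral_0^{1-x} (-2*x + y - 3) dy dx = -5/3.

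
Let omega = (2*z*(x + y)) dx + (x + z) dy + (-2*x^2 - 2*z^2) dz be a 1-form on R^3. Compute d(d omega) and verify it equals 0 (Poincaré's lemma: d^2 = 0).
d(d omega) = 0

Step 1: d omega = sum_{i<j} (∂f_j/∂x_i - ∂f_i/∂x_j) dx_i ∧ dx_j:
  coeff of dx ∧ dy: 1 - 2*z
  coeff of dx ∧ dz: -6*x - 2*y
  coeff of dy ∧ dz: -1
Step 2: Apply d again to each 2-form coefficient. The only possible 3-form in R^3 is dx ∧ dy ∧ dz, with coefficient
  ∂(coeff of dy∧dz)/∂x - ∂(coeff of dx∧dz)/∂y + ∂(coeff of dx∧dy)/∂z
  = ∂/∂x (-1) - ∂/∂y (-6*x - 2*y) + ∂/∂z (1 - 2*z).
Each of these terms simplifies to sums of mixed partials that cancel in pairs. The result is 0 (by equality of mixed partials for smooth functions — Schwarz / Clairaut).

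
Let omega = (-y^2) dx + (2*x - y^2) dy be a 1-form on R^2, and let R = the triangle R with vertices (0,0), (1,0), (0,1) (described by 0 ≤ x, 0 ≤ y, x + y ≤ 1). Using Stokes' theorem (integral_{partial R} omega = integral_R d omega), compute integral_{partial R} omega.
integral_(partial R) omega = 4/3

Stokes: integral_partial_R omega = integral_R d omega with d omega = (∂Q/∂x - ∂P/∂y) dx ∧ dy.
  ∂Q/∂x = 2
  ∂P/∂y = -2*y
  integrand = ∂Q/∂x - ∂P/∂y = 2*y + 2.
Integrating over R: integral_0^1 integral_0^{1-x} (2*y + 2) dy dx = 4/3.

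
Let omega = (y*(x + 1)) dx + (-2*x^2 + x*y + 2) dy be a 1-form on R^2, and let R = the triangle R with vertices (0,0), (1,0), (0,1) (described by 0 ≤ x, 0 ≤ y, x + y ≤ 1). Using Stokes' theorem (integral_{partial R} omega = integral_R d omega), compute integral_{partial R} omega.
integral_(partial R) omega = -7/6

Stokes: integral_partial_R omega = integral_R d omega with d omega = (∂Q/∂x - ∂P/∂y) dx ∧ dy.
  ∂Q/∂x = -4*x + y
  ∂P/∂y = x + 1
  integrand = ∂Q/∂x - ∂P/∂y = -5*x + y - 1.
Integrating over R: integral_0^1 integral_0^{1-x} (-5*x + y - 1) dy dx = -7/6.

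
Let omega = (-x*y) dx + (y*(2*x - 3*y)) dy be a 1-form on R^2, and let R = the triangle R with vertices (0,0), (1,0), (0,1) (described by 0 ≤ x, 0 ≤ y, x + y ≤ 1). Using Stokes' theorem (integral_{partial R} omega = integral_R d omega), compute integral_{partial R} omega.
integral_(partial R) omega = 1/2

Stokes: integral_partial_R omega = integral_R d omega with d omega = (∂Q/∂x - ∂P/∂y) dx ∧ dy.
  ∂Q/∂x = 2*y
  ∂P/∂y = -x
  integrand = ∂Q/∂x - ∂P/∂y = x + 2*y.
Integrating over R: integral_0^1 integral_0^{1-x} (x + 2*y) dy dx = 1/2.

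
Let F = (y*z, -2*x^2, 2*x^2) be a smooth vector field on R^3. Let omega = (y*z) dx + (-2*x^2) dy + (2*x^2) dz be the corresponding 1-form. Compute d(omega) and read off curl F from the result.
d(omega) = (0) dy ∧ dz + (-4*x + y) dz ∧ dx + (-4*x - z) dx ∧ dy; curl F = (0, -4*x + y, -4*x - z)

d omega = sum_{i<j} (∂f_j/∂x_i - ∂f_i/∂x_j) dx_i ∧ dx_j. Under the identification (dy ∧ dz, dz ∧ dx, dx ∧ dy) ↔ (e_x, e_y, e_z), the coefficients are exactly the components of curl F. Compute:
  ∂R/∂y - ∂Q/∂z = (0) - (0) = 0
  ∂P/∂z - ∂R/∂x = (y) - (4*x) = -4*x + y
  ∂Q/∂x - ∂P/∂y = (-4*x) - (z) = -4*x - z.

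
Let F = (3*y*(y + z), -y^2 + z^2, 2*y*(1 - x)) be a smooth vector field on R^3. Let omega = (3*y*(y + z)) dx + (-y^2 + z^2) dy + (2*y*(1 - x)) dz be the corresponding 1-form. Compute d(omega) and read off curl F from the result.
d(omega) = (-2*x - 2*z + 2) dy ∧ dz + (5*y) dz ∧ dx + (-6*y - 3*z) dx ∧ dy; curl F = (-2*x - 2*z + 2, 5*y, -6*y - 3*z)

d omega = sum_{i<j} (∂f_j/∂x_i - ∂f_i/∂x_j) dx_i ∧ dx_j. Under the identification (dy ∧ dz, dz ∧ dx, dx ∧ dy) ↔ (e_x, e_y, e_z), the coefficients are exactly the components of curl F. Compute:
  ∂R/∂y - ∂Q/∂z = (2 - 2*x) - (2*z) = -2*x - 2*z + 2
  ∂P/∂z - ∂R/∂x = (3*y) - (-2*y) = 5*y
  ∂Q/∂x - ∂P/∂y = (0) - (6*y + 3*z) = -6*y - 3*z.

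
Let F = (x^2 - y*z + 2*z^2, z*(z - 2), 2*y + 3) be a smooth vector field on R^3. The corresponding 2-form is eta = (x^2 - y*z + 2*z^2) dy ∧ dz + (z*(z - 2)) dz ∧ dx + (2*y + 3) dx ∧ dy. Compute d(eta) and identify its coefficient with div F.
d(eta) = (2*x) dx ∧ dy ∧ dz; div F = 2*x

For a 2-form in R^3 of the form above, applying d gives a 3-form with coefficient ∂P/∂x + ∂Q/∂y + ∂R/∂z:
  ∂P/∂x = 2*x
  ∂Q/∂y = 0
  ∂R/∂z = 0
Sum = 2*x, which is exactly div F.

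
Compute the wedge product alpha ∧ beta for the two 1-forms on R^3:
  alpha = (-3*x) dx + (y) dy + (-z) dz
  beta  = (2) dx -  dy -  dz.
alpha ∧ beta = (3*x - 2*y) dx ∧ dy + (3*x + 2*z) dx ∧ dz + (-y - z) dy ∧ dz

Distribute the wedge, using dx_i ∧ dx_j = -dx_j ∧ dx_i and dx_i ∧ dx_i = 0. For each pair (i, j) with i < j, the coefficient of dx_i ∧ dx_j in alpha ∧ beta is (alpha_i * beta_j - alpha_j * beta_i). Collecting: alpha ∧ beta = (3*x - 2*y) dx ∧ dy + (3*x + 2*z) dx ∧ dz + (-y - z) dy ∧ dz.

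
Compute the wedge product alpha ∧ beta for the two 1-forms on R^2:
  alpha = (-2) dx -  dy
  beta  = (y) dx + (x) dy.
alpha ∧ beta = (-2*x + y) dx ∧ dy

Distribute the wedge, using dx_i ∧ dx_j = -dx_j ∧ dx_i and dx_i ∧ dx_i = 0. For each pair (i, j) with i < j, the coefficient of dx_i ∧ dx_j in alpha ∧ beta is (alpha_i * beta_j - alpha_j * beta_i). Collecting: alpha ∧ beta = (-2*x + y) dx ∧ dy.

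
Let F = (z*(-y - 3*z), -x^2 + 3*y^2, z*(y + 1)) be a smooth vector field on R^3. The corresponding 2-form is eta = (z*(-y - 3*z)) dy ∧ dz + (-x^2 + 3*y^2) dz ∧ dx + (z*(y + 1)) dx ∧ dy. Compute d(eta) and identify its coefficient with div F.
d(eta) = (7*y + 1) dx ∧ dy ∧ dz; div F = 7*y + 1

For a 2-form in R^3 of the form above, applying d gives a 3-form with coefficient ∂P/∂x + ∂Q/∂y + ∂R/∂z:
  ∂P/∂x = 0
  ∂Q/∂y = 6*y
  ∂R/∂z = y + 1
Sum = 7*y + 1, which is exactly div F.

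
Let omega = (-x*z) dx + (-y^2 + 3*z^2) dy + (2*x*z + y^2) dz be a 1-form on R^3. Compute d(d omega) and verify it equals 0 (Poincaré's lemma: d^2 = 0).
d(d omega) = 0

Step 1: d omega = sum_{i<j} (∂f_j/∂x_i - ∂f_i/∂x_j) dx_i ∧ dx_j:
  coeff of dx ∧ dy: 0
  coeff of dx ∧ dz: x + 2*z
  coeff of dy ∧ dz: 2*y - 6*z
Step 2: Apply d again to each 2-form coefficient. The only possible 3-form in R^3 is dx ∧ dy ∧ dz, with coefficient
  ∂(coeff of dy∧dz)/∂x - ∂(coeff of dx∧dz)/∂y + ∂(coeff of dx∧dy)/∂z
  = ∂/∂x (2*y - 6*z) - ∂/∂y (x + 2*z) + ∂/∂z (0).
Each of these terms simplifies to sums of mixed partials that cancel in pairs. The result is 0 (by equality of mixed partials for smooth functions — Schwarz / Clairaut).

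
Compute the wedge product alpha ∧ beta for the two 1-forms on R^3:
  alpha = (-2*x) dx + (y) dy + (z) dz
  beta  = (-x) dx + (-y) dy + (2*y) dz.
alpha ∧ beta = (3*x*y) dx ∧ dy + (x*(-4*y + z)) dx ∧ dz + (y*(2*y + z)) dy ∧ dz

Distribute the wedge, using dx_i ∧ dx_j = -dx_j ∧ dx_i and dx_i ∧ dx_i = 0. For each pair (i, j) with i < j, the coefficient of dx_i ∧ dx_j in alpha ∧ beta is (alpha_i * beta_j - alpha_j * beta_i). Collecting: alpha ∧ beta = (3*x*y) dx ∧ dy + (x*(-4*y + z)) dx ∧ dz + (y*(2*y + z)) dy ∧ dz.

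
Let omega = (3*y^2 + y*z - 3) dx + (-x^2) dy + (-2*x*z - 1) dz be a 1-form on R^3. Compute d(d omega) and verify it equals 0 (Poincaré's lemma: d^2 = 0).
d(d omega) = 0

Step 1: d omega = sum_{i<j} (∂f_j/∂x_i - ∂f_i/∂x_j) dx_i ∧ dx_j:
  coeff of dx ∧ dy: -2*x - 6*y - z
  coeff of dx ∧ dz: -y - 2*z
  coeff of dy ∧ dz: 0
Step 2: Apply d again to each 2-form coefficient. The only possible 3-form in R^3 is dx ∧ dy ∧ dz, with coefficient
  ∂(coeff of dy∧dz)/∂x - ∂(coeff of dx∧dz)/∂y + ∂(coeff of dx∧dy)/∂z
  = ∂/∂x (0) - ∂/∂y (-y - 2*z) + ∂/∂z (-2*x - 6*y - z).
Each of these terms simplifies to sums of mixed partials that cancel in pairs. The result is 0 (by equality of mixed partials for smooth functions — Schwarz / Clairaut).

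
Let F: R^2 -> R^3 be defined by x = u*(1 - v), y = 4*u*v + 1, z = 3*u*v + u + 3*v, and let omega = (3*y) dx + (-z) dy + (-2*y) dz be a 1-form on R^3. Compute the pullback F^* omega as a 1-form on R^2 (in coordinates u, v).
F^* omega = (-48*u*v^2 - 12*v^2 - 9*v + 1) du + (-48*u^2*v - 4*u^2 - 36*u*v - 9*u - 6) dv

Using F^*(f dg) = (f ∘ F) d(g ∘ F), substitute each coordinate x_i by F_i(u, v) in f_i, and replace dx_i by d F_i = (∂F_i/∂u) du + (∂F_i/∂v) dv.
  For the x component: f_1(F) = 12*u*v + 3; d F_1 = (1 - v) du + (-u) dv
  For the y component: f_2(F) = -3*u*v - u - 3*v; d F_2 = (4*v) du + (4*u) dv
  For the z component: f_3(F) = -8*u*v - 2; d F_3 = (3*v + 1) du + (3*u + 3) dv
Combining and collecting du, dv coefficients:
  coeff of du: -48*u*v^2 - 12*v^2 - 9*v + 1
  coeff of dv: -48*u^2*v - 4*u^2 - 36*u*v - 9*u - 6
F^* omega = (-48*u*v^2 - 12*v^2 - 9*v + 1) du + (-48*u^2*v - 4*u^2 - 36*u*v - 9*u - 6) dv.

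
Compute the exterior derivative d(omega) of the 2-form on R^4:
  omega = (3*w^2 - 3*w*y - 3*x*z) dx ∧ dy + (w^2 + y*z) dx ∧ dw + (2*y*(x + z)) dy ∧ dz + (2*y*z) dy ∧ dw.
d(omega) = (-3*x + 2*y) dx ∧ dy ∧ dz + (6*w - 3*y - z) dx ∧ dy ∧ dw + (-y) dx ∧ dz ∧ dw + (-2*y) dy ∧ dz ∧ dw

For a 2-form omega = sum_{i<j} g_{ij} dx_i ∧ dx_j, the exterior derivative is
  d(omega) = sum_{i<j} d(g_{ij}) ∧ dx_i ∧ dx_j = sum_{i<j, k} (∂g_{ij}/∂x_k) dx_k ∧ dx_i ∧ dx_j.
Expand each term, using dx_k ∧ dx_i ∧ dx_j = sgn(permutation) dx_{(a)} ∧ dx_{(b)} ∧ dx_{(c)} with (a < b < c) sorted:
  d(3*w^2 - 3*w*y - 3*x*z) includes (∂/∂z)(3*w^2 - 3*w*y - 3*x*z) dz = (-3*x) dz, which multiplied by dx ∧ dy gives (-3*x) dx ∧ dy ∧ dz
  d(3*w^2 - 3*w*y - 3*x*z) includes (∂/∂w)(3*w^2 - 3*w*y - 3*x*z) dw = (6*w - 3*y) dw, which multiplied by dx ∧ dy gives (6*w - 3*y) dx ∧ dy ∧ dw
  d(w^2 + y*z) includes (∂/∂y)(w^2 + y*z) dy = (z) dy, which multiplied by dx ∧ dw gives (-z) dx ∧ dy ∧ dw
  d(w^2 + y*z) includes (∂/∂z)(w^2 + y*z) dz = (y) dz, which multiplied by dx ∧ dw gives (-y) dx ∧ dz ∧ dw
  d(2*y*(x + z)) includes (∂/∂x)(2*y*(x + z)) dx = (2*y) dx, which multiplied by dy ∧ dz gives (2*y) dx ∧ dy ∧ dz
  d(2*y*z) includes (∂/∂z)(2*y*z) dz = (2*y) dz, which multiplied by dy ∧ dw gives (-2*y) dy ∧ dz ∧ dw
Collecting like 3-forms: d(omega) = (-3*x + 2*y) dx ∧ dy ∧ dz + (6*w - 3*y - z) dx ∧ dy ∧ dw + (-y) dx ∧ dz ∧ dw + (-2*y) dy ∧ dz ∧ dw.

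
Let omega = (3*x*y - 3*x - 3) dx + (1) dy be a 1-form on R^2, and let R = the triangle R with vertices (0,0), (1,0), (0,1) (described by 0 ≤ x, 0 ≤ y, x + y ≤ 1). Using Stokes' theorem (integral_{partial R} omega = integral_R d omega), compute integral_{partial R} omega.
integral_(partial R) omega = -1/2

Stokes: integral_partial_R omega = integral_R d omega with d omega = (∂Q/∂x - ∂P/∂y) dx ∧ dy.
  ∂Q/∂x = 0
  ∂P/∂y = 3*x
  integrand = ∂Q/∂x - ∂P/∂y = -3*x.
Integrating over R: integral_0^1 integral_0^{1-x} (-3*x) dy dx = -1/2.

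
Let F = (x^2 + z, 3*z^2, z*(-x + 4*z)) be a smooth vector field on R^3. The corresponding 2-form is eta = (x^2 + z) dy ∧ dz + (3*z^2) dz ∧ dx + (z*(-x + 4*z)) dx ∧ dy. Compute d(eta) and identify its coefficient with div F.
d(eta) = (x + 8*z) dx ∧ dy ∧ dz; div F = x + 8*z

For a 2-form in R^3 of the form above, applying d gives a 3-form with coefficient ∂P/∂x + ∂Q/∂y + ∂R/∂z:
  ∂P/∂x = 2*x
  ∂Q/∂y = 0
  ∂R/∂z = -x + 8*z
Sum = x + 8*z, which is exactly div F.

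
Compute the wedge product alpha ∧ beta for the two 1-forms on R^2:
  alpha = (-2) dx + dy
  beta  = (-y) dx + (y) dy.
alpha ∧ beta = (-y) dx ∧ dy

Distribute the wedge, using dx_i ∧ dx_j = -dx_j ∧ dx_i and dx_i ∧ dx_i = 0. For each pair (i, j) with i < j, the coefficient of dx_i ∧ dx_j in alpha ∧ beta is (alpha_i * beta_j - alpha_j * beta_i). Collecting: alpha ∧ beta = (-y) dx ∧ dy.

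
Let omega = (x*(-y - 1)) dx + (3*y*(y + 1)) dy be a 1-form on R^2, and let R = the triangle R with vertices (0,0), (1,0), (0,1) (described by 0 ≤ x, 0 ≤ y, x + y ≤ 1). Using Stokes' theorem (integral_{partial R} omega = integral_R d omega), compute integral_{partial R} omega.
integral_(partial R) omega = 1/6

Stokes: integral_partial_R omega = integral_R d omega with d omega = (∂Q/∂x - ∂P/∂y) dx ∧ dy.
  ∂Q/∂x = 0
  ∂P/∂y = -x
  integrand = ∂Q/∂x - ∂P/∂y = x.
Integrating over R: integral_0^1 integral_0^{1-x} (x) dy dx = 1/6.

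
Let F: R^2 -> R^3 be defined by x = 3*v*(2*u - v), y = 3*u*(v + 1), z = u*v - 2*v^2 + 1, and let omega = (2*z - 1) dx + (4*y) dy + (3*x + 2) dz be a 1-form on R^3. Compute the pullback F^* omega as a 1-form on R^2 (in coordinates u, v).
F^* omega = (66*u*v^2 + 72*u*v + 36*u - 33*v^3 + 8*v) du + (66*u^2*v + 36*u^2 - 117*u*v^2 + 8*u + 60*v^3 - 14*v) dv

Using F^*(f dg) = (f ∘ F) d(g ∘ F), substitute each coordinate x_i by F_i(u, v) in f_i, and replace dx_i by d F_i = (∂F_i/∂u) du + (∂F_i/∂v) dv.
  For the x component: f_1(F) = 2*u*v - 4*v^2 + 1; d F_1 = (6*v) du + (6*u - 6*v) dv
  For the y component: f_2(F) = 12*u*(v + 1); d F_2 = (3*v + 3) du + (3*u) dv
  For the z component: f_3(F) = 18*u*v - 9*v^2 + 2; d F_3 = (v) du + (u - 4*v) dv
Combining and collecting du, dv coefficients:
  coeff of du: 66*u*v^2 + 72*u*v + 36*u - 33*v^3 + 8*v
  coeff of dv: 66*u^2*v + 36*u^2 - 117*u*v^2 + 8*u + 60*v^3 - 14*v
F^* omega = (66*u*v^2 + 72*u*v + 36*u - 33*v^3 + 8*v) du + (66*u^2*v + 36*u^2 - 117*u*v^2 + 8*u + 60*v^3 - 14*v) dv.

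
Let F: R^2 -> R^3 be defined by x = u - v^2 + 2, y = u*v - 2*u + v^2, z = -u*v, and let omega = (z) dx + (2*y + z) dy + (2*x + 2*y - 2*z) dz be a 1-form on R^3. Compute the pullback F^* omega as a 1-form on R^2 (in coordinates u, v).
F^* omega = (-3*u*v^2 - 5*u*v + 8*u + 2*v^3 - 4*v^2 - 4*v) du + (-3*u^2*v - 2*u^2 + 6*u*v^2 - 8*u*v - 4*u + 4*v^3) dv

Using F^*(f dg) = (f ∘ F) d(g ∘ F), substitute each coordinate x_i by F_i(u, v) in f_i, and replace dx_i by d F_i = (∂F_i/∂u) du + (∂F_i/∂v) dv.
  For the x component: f_1(F) = -u*v; d F_1 = (1) du + (-2*v) dv
  For the y component: f_2(F) = u*v - 4*u + 2*v^2; d F_2 = (v - 2) du + (u + 2*v) dv
  For the z component: f_3(F) = 4*u*v - 2*u + 4; d F_3 = (-v) du + (-u) dv
Combining and collecting du, dv coefficients:
  coeff of du: -3*u*v^2 - 5*u*v + 8*u + 2*v^3 - 4*v^2 - 4*v
  coeff of dv: -3*u^2*v - 2*u^2 + 6*u*v^2 - 8*u*v - 4*u + 4*v^3
F^* omega = (-3*u*v^2 - 5*u*v + 8*u + 2*v^3 - 4*v^2 - 4*v) du + (-3*u^2*v - 2*u^2 + 6*u*v^2 - 8*u*v - 4*u + 4*v^3) dv.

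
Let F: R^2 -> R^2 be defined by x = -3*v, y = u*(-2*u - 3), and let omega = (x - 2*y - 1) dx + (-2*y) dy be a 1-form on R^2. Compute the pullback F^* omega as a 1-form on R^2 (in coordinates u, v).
F^* omega = (2*u*(-8*u^2 - 18*u - 9)) du + (-12*u^2 - 18*u + 9*v + 3) dv

Using F^*(f dg) = (f ∘ F) d(g ∘ F), substitute each coordinate x_i by F_i(u, v) in f_i, and replace dx_i by d F_i = (∂F_i/∂u) du + (∂F_i/∂v) dv.
  For the x component: f_1(F) = 4*u^2 + 6*u - 3*v - 1; d F_1 = (0) du + (-3) dv
  For the y component: f_2(F) = 2*u*(2*u + 3); d F_2 = (-4*u - 3) du + (0) dv
Combining and collecting du, dv coefficients:
  coeff of du: 2*u*(-8*u^2 - 18*u - 9)
  coeff of dv: -12*u^2 - 18*u + 9*v + 3
F^* omega = (2*u*(-8*u^2 - 18*u - 9)) du + (-12*u^2 - 18*u + 9*v + 3) dv.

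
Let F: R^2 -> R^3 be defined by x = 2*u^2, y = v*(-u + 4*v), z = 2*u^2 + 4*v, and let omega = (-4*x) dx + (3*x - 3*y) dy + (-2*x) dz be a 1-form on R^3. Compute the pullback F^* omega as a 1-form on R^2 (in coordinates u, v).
F^* omega = (-48*u^3 - 6*u^2*v - 3*u*v^2 + 12*v^3) du + (-6*u^3 + 45*u^2*v - 16*u^2 + 36*u*v^2 - 96*v^3) dv

Using F^*(f dg) = (f ∘ F) d(g ∘ F), substitute each coordinate x_i by F_i(u, v) in f_i, and replace dx_i by d F_i = (∂F_i/∂u) du + (∂F_i/∂v) dv.
  For the x component: f_1(F) = -8*u^2; d F_1 = (4*u) du + (0) dv
  For the y component: f_2(F) = 6*u^2 + 3*u*v - 12*v^2; d F_2 = (-v) du + (-u + 8*v) dv
  For the z component: f_3(F) = -4*u^2; d F_3 = (4*u) du + (4) dv
Combining and collecting du, dv coefficients:
  coeff of du: -48*u^3 - 6*u^2*v - 3*u*v^2 + 12*v^3
  coeff of dv: -6*u^3 + 45*u^2*v - 16*u^2 + 36*u*v^2 - 96*v^3
F^* omega = (-48*u^3 - 6*u^2*v - 3*u*v^2 + 12*v^3) du + (-6*u^3 + 45*u^2*v - 16*u^2 + 36*u*v^2 - 96*v^3) dv.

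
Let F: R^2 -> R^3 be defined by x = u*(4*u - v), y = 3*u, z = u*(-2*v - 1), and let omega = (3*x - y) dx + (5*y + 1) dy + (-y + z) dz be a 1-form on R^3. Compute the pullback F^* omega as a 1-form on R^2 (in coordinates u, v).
F^* omega = (96*u^3 - 36*u^2*v - 24*u^2 + 7*u*v^2 + 13*u*v + 49*u + 3) du + (u^2*(-12*u + 7*v + 11)) dv

Using F^*(f dg) = (f ∘ F) d(g ∘ F), substitute each coordinate x_i by F_i(u, v) in f_i, and replace dx_i by d F_i = (∂F_i/∂u) du + (∂F_i/∂v) dv.
  For the x component: f_1(F) = 3*u*(4*u - v - 1); d F_1 = (8*u - v) du + (-u) dv
  For the y component: f_2(F) = 15*u + 1; d F_2 = (3) du + (0) dv
  For the z component: f_3(F) = 2*u*(-v - 2); d F_3 = (-2*v - 1) du + (-2*u) dv
Combining and collecting du, dv coefficients:
  coeff of du: 96*u^3 - 36*u^2*v - 24*u^2 + 7*u*v^2 + 13*u*v + 49*u + 3
  coeff of dv: u^2*(-12*u + 7*v + 11)
F^* omega = (96*u^3 - 36*u^2*v - 24*u^2 + 7*u*v^2 + 13*u*v + 49*u + 3) du + (u^2*(-12*u + 7*v + 11)) dv.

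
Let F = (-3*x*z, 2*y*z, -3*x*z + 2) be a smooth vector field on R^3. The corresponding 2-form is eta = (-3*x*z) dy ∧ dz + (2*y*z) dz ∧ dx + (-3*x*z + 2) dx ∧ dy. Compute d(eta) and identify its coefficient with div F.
d(eta) = (-3*x - z) dx ∧ dy ∧ dz; div F = -3*x - z

For a 2-form in R^3 of the form above, applying d gives a 3-form with coefficient ∂P/∂x + ∂Q/∂y + ∂R/∂z:
  ∂P/∂x = -3*z
  ∂Q/∂y = 2*z
  ∂R/∂z = -3*x
Sum = -3*x - z, which is exactly div F.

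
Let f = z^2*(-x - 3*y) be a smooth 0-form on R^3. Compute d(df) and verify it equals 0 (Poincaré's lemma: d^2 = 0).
d(df) = 0

Step 1: df = sum_i (∂f/∂x_i) dx_i = (-z^2) dx + (-3*z^2) dy + (2*z*(-x - 3*y)) dz.
Step 2: Apply d again. Using the 1-form formula, the coefficient of dx ∧ dy in d(df) is ∂^2 f/∂x ∂y - ∂^2 f/∂y ∂x = (0) - (0) = 0 (equality of mixed partials for smooth f).
Similarly for dx ∧ dz and dy ∧ dz — all coefficients vanish. So d(df) = 0.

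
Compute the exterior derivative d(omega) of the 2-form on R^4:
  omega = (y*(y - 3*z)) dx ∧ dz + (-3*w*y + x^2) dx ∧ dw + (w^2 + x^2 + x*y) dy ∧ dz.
d(omega) = (2*x - y + 3*z) dx ∧ dy ∧ dz + (3*w) dx ∧ dy ∧ dw + (2*w) dy ∧ dz ∧ dw

For a 2-form omega = sum_{i<j} g_{ij} dx_i ∧ dx_j, the exterior derivative is
  d(omega) = sum_{i<j} d(g_{ij}) ∧ dx_i ∧ dx_j = sum_{i<j, k} (∂g_{ij}/∂x_k) dx_k ∧ dx_i ∧ dx_j.
Expand each term, using dx_k ∧ dx_i ∧ dx_j = sgn(permutation) dx_{(a)} ∧ dx_{(b)} ∧ dx_{(c)} with (a < b < c) sorted:
  d(y*(y - 3*z)) includes (∂/∂y)(y*(y - 3*z)) dy = (2*y - 3*z) dy, which multiplied by dx ∧ dz gives (-2*y + 3*z) dx ∧ dy ∧ dz
  d(-3*w*y + x^2) includes (∂/∂y)(-3*w*y + x^2) dy = (-3*w) dy, which multiplied by dx ∧ dw gives (3*w) dx ∧ dy ∧ dw
  d(w^2 + x^2 + x*y) includes (∂/∂x)(w^2 + x^2 + x*y) dx = (2*x + y) dx, which multiplied by dy ∧ dz gives (2*x + y) dx ∧ dy ∧ dz
  d(w^2 + x^2 + x*y) includes (∂/∂w)(w^2 + x^2 + x*y) dw = (2*w) dw, which multiplied by dy ∧ dz gives (2*w) dy ∧ dz ∧ dw
Collecting like 3-forms: d(omega) = (2*x - y + 3*z) dx ∧ dy ∧ dz + (3*w) dx ∧ dy ∧ dw + (2*w) dy ∧ dz ∧ dw.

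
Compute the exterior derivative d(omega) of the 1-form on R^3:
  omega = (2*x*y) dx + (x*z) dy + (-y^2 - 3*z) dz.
d(omega) = (-2*x + z) dx ∧ dy + (-x - 2*y) dy ∧ dz

For a 1-form omega = sum_i f_i dx_i, the exterior derivative is
  d(omega) = sum_{i < j} (∂f_j/∂x_i - ∂f_i/∂x_j) dx_i ∧ dx_j.
  coefficient of dx ∧ dy: ∂f_2/∂x - ∂f_1/∂y = ∂(x*z)/∂x - ∂(2*x*y)/∂y = -2*x + z
  coefficient of dy ∧ dz: ∂f_3/∂y - ∂f_2/∂z = ∂(-y^2 - 3*z)/∂y - ∂(x*z)/∂z = -x - 2*y
Assembling: d(omega) = (-2*x + z) dx ∧ dy + (-x - 2*y) dy ∧ dz.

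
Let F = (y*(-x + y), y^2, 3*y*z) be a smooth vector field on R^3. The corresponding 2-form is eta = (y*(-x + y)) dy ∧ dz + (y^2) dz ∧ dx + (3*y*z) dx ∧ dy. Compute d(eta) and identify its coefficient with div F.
d(eta) = (4*y) dx ∧ dy ∧ dz; div F = 4*y

For a 2-form in R^3 of the form above, applying d gives a 3-form with coefficient ∂P/∂x + ∂Q/∂y + ∂R/∂z:
  ∂P/∂x = -y
  ∂Q/∂y = 2*y
  ∂R/∂z = 3*y
Sum = 4*y, which is exactly div F.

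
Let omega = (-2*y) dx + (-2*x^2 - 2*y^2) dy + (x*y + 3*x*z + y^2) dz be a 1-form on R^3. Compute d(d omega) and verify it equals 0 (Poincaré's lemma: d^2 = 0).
d(d omega) = 0

Step 1: d omega = sum_{i<j} (∂f_j/∂x_i - ∂f_i/∂x_j) dx_i ∧ dx_j:
  coeff of dx ∧ dy: 2 - 4*x
  coeff of dx ∧ dz: y + 3*z
  coeff of dy ∧ dz: x + 2*y
Step 2: Apply d again to each 2-form coefficient. The only possible 3-form in R^3 is dx ∧ dy ∧ dz, with coefficient
  ∂(coeff of dy∧dz)/∂x - ∂(coeff of dx∧dz)/∂y + ∂(coeff of dx∧dy)/∂z
  = ∂/∂x (x + 2*y) - ∂/∂y (y + 3*z) + ∂/∂z (2 - 4*x).
Each of these terms simplifies to sums of mixed partials that cancel in pairs. The result is 0 (by equality of mixed partials for smooth functions — Schwarz / Clairaut).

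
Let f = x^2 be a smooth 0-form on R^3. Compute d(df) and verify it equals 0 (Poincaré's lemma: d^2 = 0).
d(df) = 0

Step 1: df = sum_i (∂f/∂x_i) dx_i = (2*x) dx + (0) dy + (0) dz.
Step 2: Apply d again. Using the 1-form formula, the coefficient of dx ∧ dy in d(df) is ∂^2 f/∂x ∂y - ∂^2 f/∂y ∂x = (0) - (0) = 0 (equality of mixed partials for smooth f).
Similarly for dx ∧ dz and dy ∧ dz — all coefficients vanish. So d(df) = 0.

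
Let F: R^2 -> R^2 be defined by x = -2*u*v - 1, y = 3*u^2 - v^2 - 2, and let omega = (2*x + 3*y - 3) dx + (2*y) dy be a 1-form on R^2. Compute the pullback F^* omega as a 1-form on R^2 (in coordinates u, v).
F^* omega = (36*u^3 - 18*u^2*v - 4*u*v^2 - 24*u + 6*v^3 + 22*v) du + (-18*u^3 - 4*u^2*v + 6*u*v^2 + 22*u + 4*v^3 + 8*v) dv

Using F^*(f dg) = (f ∘ F) d(g ∘ F), substitute each coordinate x_i by F_i(u, v) in f_i, and replace dx_i by d F_i = (∂F_i/∂u) du + (∂F_i/∂v) dv.
  For the x component: f_1(F) = 9*u^2 - 4*u*v - 3*v^2 - 11; d F_1 = (-2*v) du + (-2*u) dv
  For the y component: f_2(F) = 6*u^2 - 2*v^2 - 4; d F_2 = (6*u) du + (-2*v) dv
Combining and collecting du, dv coefficients:
  coeff of du: 36*u^3 - 18*u^2*v - 4*u*v^2 - 24*u + 6*v^3 + 22*v
  coeff of dv: -18*u^3 - 4*u^2*v + 6*u*v^2 + 22*u + 4*v^3 + 8*v
F^* omega = (36*u^3 - 18*u^2*v - 4*u*v^2 - 24*u + 6*v^3 + 22*v) du + (-18*u^3 - 4*u^2*v + 6*u*v^2 + 22*u + 4*v^3 + 8*v) dv.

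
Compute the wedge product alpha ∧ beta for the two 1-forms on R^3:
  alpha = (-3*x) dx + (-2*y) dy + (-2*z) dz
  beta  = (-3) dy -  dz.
alpha ∧ beta = (9*x) dx ∧ dy + (3*x) dx ∧ dz + (2*y - 6*z) dy ∧ dz

Distribute the wedge, using dx_i ∧ dx_j = -dx_j ∧ dx_i and dx_i ∧ dx_i = 0. For each pair (i, j) with i < j, the coefficient of dx_i ∧ dx_j in alpha ∧ beta is (alpha_i * beta_j - alpha_j * beta_i). Collecting: alpha ∧ beta = (9*x) dx ∧ dy + (3*x) dx ∧ dz + (2*y - 6*z) dy ∧ dz.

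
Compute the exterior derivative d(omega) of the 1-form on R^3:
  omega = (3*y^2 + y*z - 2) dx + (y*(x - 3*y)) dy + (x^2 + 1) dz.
d(omega) = (-5*y - z) dx ∧ dy + (2*x - y) dx ∧ dz

For a 1-form omega = sum_i f_i dx_i, the exterior derivative is
  d(omega) = sum_{i < j} (∂f_j/∂x_i - ∂f_i/∂x_j) dx_i ∧ dx_j.
  coefficient of dx ∧ dy: ∂f_2/∂x - ∂f_1/∂y = ∂(y*(x - 3*y))/∂x - ∂(3*y^2 + y*z - 2)/∂y = -5*y - z
  coefficient of dx ∧ dz: ∂f_3/∂x - ∂f_1/∂z = ∂(x^2 + 1)/∂x - ∂(3*y^2 + y*z - 2)/∂z = 2*x - y
Assembling: d(omega) = (-5*y - z) dx ∧ dy + (2*x - y) dx ∧ dz.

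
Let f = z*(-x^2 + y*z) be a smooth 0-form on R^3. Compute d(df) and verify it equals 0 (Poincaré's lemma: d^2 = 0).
d(df) = 0

Step 1: df = sum_i (∂f/∂x_i) dx_i = (-2*x*z) dx + (z^2) dy + (-x^2 + 2*y*z) dz.
Step 2: Apply d again. Using the 1-form formula, the coefficient of dx ∧ dy in d(df) is ∂^2 f/∂x ∂y - ∂^2 f/∂y ∂x = (0) - (0) = 0 (equality of mixed partials for smooth f).
Similarly for dx ∧ dz and dy ∧ dz — all coefficients vanish. So d(df) = 0.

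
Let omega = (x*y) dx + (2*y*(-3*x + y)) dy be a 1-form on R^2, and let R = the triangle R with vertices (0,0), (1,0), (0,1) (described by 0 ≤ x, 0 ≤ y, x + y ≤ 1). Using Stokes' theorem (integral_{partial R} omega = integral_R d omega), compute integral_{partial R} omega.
integral_(partial R) omega = -7/6

Stokes: integral_partial_R omega = integral_R d omega with d omega = (∂Q/∂x - ∂P/∂y) dx ∧ dy.
  ∂Q/∂x = -6*y
  ∂P/∂y = x
  integrand = ∂Q/∂x - ∂P/∂y = -x - 6*y.
Integrating over R: integral_0^1 integral_0^{1-x} (-x - 6*y) dy dx = -7/6.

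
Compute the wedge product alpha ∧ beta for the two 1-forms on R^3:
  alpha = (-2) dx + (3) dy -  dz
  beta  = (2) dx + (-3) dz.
alpha ∧ beta = (8) dx ∧ dz + (-6) dx ∧ dy + (-9) dy ∧ dz

Distribute the wedge, using dx_i ∧ dx_j = -dx_j ∧ dx_i and dx_i ∧ dx_i = 0. For each pair (i, j) with i < j, the coefficient of dx_i ∧ dx_j in alpha ∧ beta is (alpha_i * beta_j - alpha_j * beta_i). Collecting: alpha ∧ beta = (8) dx ∧ dz + (-6) dx ∧ dy + (-9) dy ∧ dz.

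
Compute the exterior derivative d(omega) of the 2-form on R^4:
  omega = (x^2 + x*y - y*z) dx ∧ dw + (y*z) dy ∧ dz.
d(omega) = (-x + z) dx ∧ dy ∧ dw + (y) dx ∧ dz ∧ dw

For a 2-form omega = sum_{i<j} g_{ij} dx_i ∧ dx_j, the exterior derivative is
  d(omega) = sum_{i<j} d(g_{ij}) ∧ dx_i ∧ dx_j = sum_{i<j, k} (∂g_{ij}/∂x_k) dx_k ∧ dx_i ∧ dx_j.
Expand each term, using dx_k ∧ dx_i ∧ dx_j = sgn(permutation) dx_{(a)} ∧ dx_{(b)} ∧ dx_{(c)} with (a < b < c) sorted:
  d(x^2 + x*y - y*z) includes (∂/∂y)(x^2 + x*y - y*z) dy = (x - z) dy, which multiplied by dx ∧ dw gives (-x + z) dx ∧ dy ∧ dw
  d(x^2 + x*y - y*z) includes (∂/∂z)(x^2 + x*y - y*z) dz = (-y) dz, which multiplied by dx ∧ dw gives (y) dx ∧ dz ∧ dw
Collecting like 3-forms: d(omega) = (-x + z) dx ∧ dy ∧ dw + (y) dx ∧ dz ∧ dw.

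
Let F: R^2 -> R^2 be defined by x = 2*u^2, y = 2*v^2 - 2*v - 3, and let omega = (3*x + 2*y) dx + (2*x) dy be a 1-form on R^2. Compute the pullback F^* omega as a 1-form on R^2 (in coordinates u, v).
F^* omega = (8*u*(3*u^2 + 2*v^2 - 2*v - 3)) du + (u^2*(16*v - 8)) dv

Using F^*(f dg) = (f ∘ F) d(g ∘ F), substitute each coordinate x_i by F_i(u, v) in f_i, and replace dx_i by d F_i = (∂F_i/∂u) du + (∂F_i/∂v) dv.
  For the x component: f_1(F) = 6*u^2 + 4*v^2 - 4*v - 6; d F_1 = (4*u) du + (0) dv
  For the y component: f_2(F) = 4*u^2; d F_2 = (0) du + (4*v - 2) dv
Combining and collecting du, dv coefficients:
  coeff of du: 8*u*(3*u^2 + 2*v^2 - 2*v - 3)
  coeff of dv: u^2*(16*v - 8)
F^* omega = (8*u*(3*u^2 + 2*v^2 - 2*v - 3)) du + (u^2*(16*v - 8)) dv.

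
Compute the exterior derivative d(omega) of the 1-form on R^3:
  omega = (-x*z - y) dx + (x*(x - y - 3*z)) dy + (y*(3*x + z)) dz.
d(omega) = (2*x - y - 3*z + 1) dx ∧ dy + (x + 3*y) dx ∧ dz + (6*x + z) dy ∧ dz

For a 1-form omega = sum_i f_i dx_i, the exterior derivative is
  d(omega) = sum_{i < j} (∂f_j/∂x_i - ∂f_i/∂x_j) dx_i ∧ dx_j.
  coefficient of dx ∧ dy: ∂f_2/∂x - ∂f_1/∂y = ∂(x*(x - y - 3*z))/∂x - ∂(-x*z - y)/∂y = 2*x - y - 3*z + 1
  coefficient of dx ∧ dz: ∂f_3/∂x - ∂f_1/∂z = ∂(y*(3*x + z))/∂x - ∂(-x*z - y)/∂z = x + 3*y
  coefficient of dy ∧ dz: ∂f_3/∂y - ∂f_2/∂z = ∂(y*(3*x + z))/∂y - ∂(x*(x - y - 3*z))/∂z = 6*x + z
Assembling: d(omega) = (2*x - y - 3*z + 1) dx ∧ dy + (x + 3*y) dx ∧ dz + (6*x + z) dy ∧ dz.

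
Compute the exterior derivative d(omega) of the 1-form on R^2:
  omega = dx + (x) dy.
d(omega) = (1) dx ∧ dy

For a 1-form omega = sum_i f_i dx_i, the exterior derivative is
  d(omega) = sum_{i < j} (∂f_j/∂x_i - ∂f_i/∂x_j) dx_i ∧ dx_j.
  coefficient of dx ∧ dy: ∂f_2/∂x - ∂f_1/∂y = ∂(x)/∂x - ∂(1)/∂y = 1
Assembling: d(omega) = (1) dx ∧ dy.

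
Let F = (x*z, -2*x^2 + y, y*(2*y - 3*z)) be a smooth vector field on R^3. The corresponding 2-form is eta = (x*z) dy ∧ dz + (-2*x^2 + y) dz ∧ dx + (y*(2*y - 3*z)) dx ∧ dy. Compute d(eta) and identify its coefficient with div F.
d(eta) = (-3*y + z + 1) dx ∧ dy ∧ dz; div F = -3*y + z + 1

For a 2-form in R^3 of the form above, applying d gives a 3-form with coefficient ∂P/∂x + ∂Q/∂y + ∂R/∂z:
  ∂P/∂x = z
  ∂Q/∂y = 1
  ∂R/∂z = -3*y
Sum = -3*y + z + 1, which is exactly div F.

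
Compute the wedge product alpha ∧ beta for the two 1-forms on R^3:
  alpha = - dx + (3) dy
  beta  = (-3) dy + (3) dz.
alpha ∧ beta = (3) dx ∧ dy + (-3) dx ∧ dz + (9) dy ∧ dz

Distribute the wedge, using dx_i ∧ dx_j = -dx_j ∧ dx_i and dx_i ∧ dx_i = 0. For each pair (i, j) with i < j, the coefficient of dx_i ∧ dx_j in alpha ∧ beta is (alpha_i * beta_j - alpha_j * beta_i). Collecting: alpha ∧ beta = (3) dx ∧ dy + (-3) dx ∧ dz + (9) dy ∧ dz.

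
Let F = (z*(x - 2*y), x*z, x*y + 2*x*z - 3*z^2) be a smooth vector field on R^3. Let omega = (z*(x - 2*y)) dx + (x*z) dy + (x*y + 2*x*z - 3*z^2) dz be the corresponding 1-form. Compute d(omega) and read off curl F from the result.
d(omega) = (0) dy ∧ dz + (x - 3*y - 2*z) dz ∧ dx + (3*z) dx ∧ dy; curl F = (0, x - 3*y - 2*z, 3*z)

d omega = sum_{i<j} (∂f_j/∂x_i - ∂f_i/∂x_j) dx_i ∧ dx_j. Under the identification (dy ∧ dz, dz ∧ dx, dx ∧ dy) ↔ (e_x, e_y, e_z), the coefficients are exactly the components of curl F. Compute:
  ∂R/∂y - ∂Q/∂z = (x) - (x) = 0
  ∂P/∂z - ∂R/∂x = (x - 2*y) - (y + 2*z) = x - 3*y - 2*z
  ∂Q/∂x - ∂P/∂y = (z) - (-2*z) = 3*z.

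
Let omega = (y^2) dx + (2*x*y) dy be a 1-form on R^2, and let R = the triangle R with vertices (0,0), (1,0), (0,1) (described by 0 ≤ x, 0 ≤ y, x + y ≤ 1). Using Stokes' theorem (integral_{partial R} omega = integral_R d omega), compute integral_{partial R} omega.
integral_(partial R) omega = 0

Stokes: integral_partial_R omega = integral_R d omega with d omega = (∂Q/∂x - ∂P/∂y) dx ∧ dy.
  ∂Q/∂x = 2*y
  ∂P/∂y = 2*y
  integrand = ∂Q/∂x - ∂P/∂y = 0.
Integrating over R: integral_0^1 integral_0^{1-x} (0) dy dx = 0.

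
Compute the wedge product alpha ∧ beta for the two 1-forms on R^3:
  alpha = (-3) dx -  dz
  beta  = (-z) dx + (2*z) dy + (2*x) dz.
alpha ∧ beta = (-6*z) dx ∧ dy + (-6*x - z) dx ∧ dz + (2*z) dy ∧ dz

Distribute the wedge, using dx_i ∧ dx_j = -dx_j ∧ dx_i and dx_i ∧ dx_i = 0. For each pair (i, j) with i < j, the coefficient of dx_i ∧ dx_j in alpha ∧ beta is (alpha_i * beta_j - alpha_j * beta_i). Collecting: alpha ∧ beta = (-6*z) dx ∧ dy + (-6*x - z) dx ∧ dz + (2*z) dy ∧ dz.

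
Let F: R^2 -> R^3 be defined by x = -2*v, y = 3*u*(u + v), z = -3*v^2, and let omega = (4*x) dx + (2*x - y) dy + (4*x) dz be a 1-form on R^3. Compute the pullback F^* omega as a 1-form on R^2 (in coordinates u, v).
F^* omega = (-18*u^3 - 27*u^2*v - 9*u*v^2 - 24*u*v - 12*v^2) du + (-9*u^3 - 9*u^2*v - 12*u*v + 48*v^2 + 16*v) dv

Using F^*(f dg) = (f ∘ F) d(g ∘ F), substitute each coordinate x_i by F_i(u, v) in f_i, and replace dx_i by d F_i = (∂F_i/∂u) du + (∂F_i/∂v) dv.
  For the x component: f_1(F) = -8*v; d F_1 = (0) du + (-2) dv
  For the y component: f_2(F) = -3*u^2 - 3*u*v - 4*v; d F_2 = (6*u + 3*v) du + (3*u) dv
  For the z component: f_3(F) = -8*v; d F_3 = (0) du + (-6*v) dv
Combining and collecting du, dv coefficients:
  coeff of du: -18*u^3 - 27*u^2*v - 9*u*v^2 - 24*u*v - 12*v^2
  coeff of dv: -9*u^3 - 9*u^2*v - 12*u*v + 48*v^2 + 16*v
F^* omega = (-18*u^3 - 27*u^2*v - 9*u*v^2 - 24*u*v - 12*v^2) du + (-9*u^3 - 9*u^2*v - 12*u*v + 48*v^2 + 16*v) dv.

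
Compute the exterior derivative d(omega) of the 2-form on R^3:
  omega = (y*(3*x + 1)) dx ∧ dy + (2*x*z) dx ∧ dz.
d(omega) = 0

For a 2-form omega = sum_{i<j} g_{ij} dx_i ∧ dx_j, the exterior derivative is
  d(omega) = sum_{i<j} d(g_{ij}) ∧ dx_i ∧ dx_j = sum_{i<j, k} (∂g_{ij}/∂x_k) dx_k ∧ dx_i ∧ dx_j.
Expand each term, using dx_k ∧ dx_i ∧ dx_j = sgn(permutation) dx_{(a)} ∧ dx_{(b)} ∧ dx_{(c)} with (a < b < c) sorted:

Collecting like 3-forms: d(omega) = 0.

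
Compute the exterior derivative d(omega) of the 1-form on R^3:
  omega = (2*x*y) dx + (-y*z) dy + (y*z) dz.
d(omega) = (-2*x) dx ∧ dy + (y + z) dy ∧ dz

For a 1-form omega = sum_i f_i dx_i, the exterior derivative is
  d(omega) = sum_{i < j} (∂f_j/∂x_i - ∂f_i/∂x_j) dx_i ∧ dx_j.
  coefficient of dx ∧ dy: ∂f_2/∂x - ∂f_1/∂y = ∂(-y*z)/∂x - ∂(2*x*y)/∂y = -2*x
  coefficient of dy ∧ dz: ∂f_3/∂y - ∂f_2/∂z = ∂(y*z)/∂y - ∂(-y*z)/∂z = y + z
Assembling: d(omega) = (-2*x) dx ∧ dy + (y + z) dy ∧ dz.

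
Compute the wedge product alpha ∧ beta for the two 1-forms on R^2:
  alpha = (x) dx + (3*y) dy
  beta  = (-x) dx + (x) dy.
alpha ∧ beta = (x*(x + 3*y)) dx ∧ dy

Distribute the wedge, using dx_i ∧ dx_j = -dx_j ∧ dx_i and dx_i ∧ dx_i = 0. For each pair (i, j) with i < j, the coefficient of dx_i ∧ dx_j in alpha ∧ beta is (alpha_i * beta_j - alpha_j * beta_i). Collecting: alpha ∧ beta = (x*(x + 3*y)) dx ∧ dy.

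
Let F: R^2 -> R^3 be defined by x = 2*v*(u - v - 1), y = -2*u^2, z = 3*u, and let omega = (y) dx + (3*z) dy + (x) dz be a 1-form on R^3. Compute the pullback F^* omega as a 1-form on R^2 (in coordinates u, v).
F^* omega = (-4*u^2*v - 36*u^2 + 6*u*v - 6*v^2 - 6*v) du + (4*u^2*(-u + 2*v + 1)) dv

Using F^*(f dg) = (f ∘ F) d(g ∘ F), substitute each coordinate x_i by F_i(u, v) in f_i, and replace dx_i by d F_i = (∂F_i/∂u) du + (∂F_i/∂v) dv.
  For the x component: f_1(F) = -2*u^2; d F_1 = (2*v) du + (2*u - 4*v - 2) dv
  For the y component: f_2(F) = 9*u; d F_2 = (-4*u) du + (0) dv
  For the z component: f_3(F) = 2*v*(u - v - 1); d F_3 = (3) du + (0) dv
Combining and collecting du, dv coefficients:
  coeff of du: -4*u^2*v - 36*u^2 + 6*u*v - 6*v^2 - 6*v
  coeff of dv: 4*u^2*(-u + 2*v + 1)
F^* omega = (-4*u^2*v - 36*u^2 + 6*u*v - 6*v^2 - 6*v) du + (4*u^2*(-u + 2*v + 1)) dv.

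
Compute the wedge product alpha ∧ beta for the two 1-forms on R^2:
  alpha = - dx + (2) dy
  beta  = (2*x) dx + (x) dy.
alpha ∧ beta = (-5*x) dx ∧ dy

Distribute the wedge, using dx_i ∧ dx_j = -dx_j ∧ dx_i and dx_i ∧ dx_i = 0. For each pair (i, j) with i < j, the coefficient of dx_i ∧ dx_j in alpha ∧ beta is (alpha_i * beta_j - alpha_j * beta_i). Collecting: alpha ∧ beta = (-5*x) dx ∧ dy.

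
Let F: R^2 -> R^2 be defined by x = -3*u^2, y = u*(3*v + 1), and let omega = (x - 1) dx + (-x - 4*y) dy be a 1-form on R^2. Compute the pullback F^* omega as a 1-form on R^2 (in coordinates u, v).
F^* omega = (u*(18*u^2 + 9*u*v + 3*u - 36*v^2 - 24*v + 2)) du + (u^2*(9*u - 36*v - 12)) dv

Using F^*(f dg) = (f ∘ F) d(g ∘ F), substitute each coordinate x_i by F_i(u, v) in f_i, and replace dx_i by d F_i = (∂F_i/∂u) du + (∂F_i/∂v) dv.
  For the x component: f_1(F) = -3*u^2 - 1; d F_1 = (-6*u) du + (0) dv
  For the y component: f_2(F) = u*(3*u - 12*v - 4); d F_2 = (3*v + 1) du + (3*u) dv
Combining and collecting du, dv coefficients:
  coeff of du: u*(18*u^2 + 9*u*v + 3*u - 36*v^2 - 24*v + 2)
  coeff of dv: u^2*(9*u - 36*v - 12)
F^* omega = (u*(18*u^2 + 9*u*v + 3*u - 36*v^2 - 24*v + 2)) du + (u^2*(9*u - 36*v - 12)) dv.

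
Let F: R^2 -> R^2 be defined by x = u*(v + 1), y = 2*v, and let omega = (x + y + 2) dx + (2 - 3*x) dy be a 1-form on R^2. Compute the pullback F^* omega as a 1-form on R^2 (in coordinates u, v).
F^* omega = (u*v^2 + 2*u*v + u + 2*v^2 + 4*v + 2) du + (u^2*v + u^2 - 4*u*v - 4*u + 4) dv

Using F^*(f dg) = (f ∘ F) d(g ∘ F), substitute each coordinate x_i by F_i(u, v) in f_i, and replace dx_i by d F_i = (∂F_i/∂u) du + (∂F_i/∂v) dv.
  For the x component: f_1(F) = u*v + u + 2*v + 2; d F_1 = (v + 1) du + (u) dv
  For the y component: f_2(F) = -3*u*v - 3*u + 2; d F_2 = (0) du + (2) dv
Combining and collecting du, dv coefficients:
  coeff of du: u*v^2 + 2*u*v + u + 2*v^2 + 4*v + 2
  coeff of dv: u^2*v + u^2 - 4*u*v - 4*u + 4
F^* omega = (u*v^2 + 2*u*v + u + 2*v^2 + 4*v + 2) du + (u^2*v + u^2 - 4*u*v - 4*u + 4) dv.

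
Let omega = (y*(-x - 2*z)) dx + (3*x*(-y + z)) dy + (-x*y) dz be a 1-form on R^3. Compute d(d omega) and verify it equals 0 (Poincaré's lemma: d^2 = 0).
d(d omega) = 0

Step 1: d omega = sum_{i<j} (∂f_j/∂x_i - ∂f_i/∂x_j) dx_i ∧ dx_j:
  coeff of dx ∧ dy: x - 3*y + 5*z
  coeff of dx ∧ dz: y
  coeff of dy ∧ dz: -4*x
Step 2: Apply d again to each 2-form coefficient. The only possible 3-form in R^3 is dx ∧ dy ∧ dz, with coefficient
  ∂(coeff of dy∧dz)/∂x - ∂(coeff of dx∧dz)/∂y + ∂(coeff of dx∧dy)/∂z
  = ∂/∂x (-4*x) - ∂/∂y (y) + ∂/∂z (x - 3*y + 5*z).
Each of these terms simplifies to sums of mixed partials that cancel in pairs. The result is 0 (by equality of mixed partials for smooth functions — Schwarz / Clairaut).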